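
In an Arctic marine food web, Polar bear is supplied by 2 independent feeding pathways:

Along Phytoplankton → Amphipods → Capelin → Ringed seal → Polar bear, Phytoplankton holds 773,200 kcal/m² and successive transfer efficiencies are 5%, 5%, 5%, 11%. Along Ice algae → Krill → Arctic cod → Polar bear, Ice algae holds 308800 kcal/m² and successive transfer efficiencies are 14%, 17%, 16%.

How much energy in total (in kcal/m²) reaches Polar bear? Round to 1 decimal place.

Via Phytoplankton: 773200 × 0.05 × 0.05 × 0.05 × 0.11 = 10.6315 kcal/m²
Via Ice algae: 308800 × 0.14 × 0.17 × 0.16 = 1175.9104 kcal/m²
Total at Polar bear: 10.6315 + 1175.9104 = 1186.5419 kcal/m²

1186.5 kcal/m²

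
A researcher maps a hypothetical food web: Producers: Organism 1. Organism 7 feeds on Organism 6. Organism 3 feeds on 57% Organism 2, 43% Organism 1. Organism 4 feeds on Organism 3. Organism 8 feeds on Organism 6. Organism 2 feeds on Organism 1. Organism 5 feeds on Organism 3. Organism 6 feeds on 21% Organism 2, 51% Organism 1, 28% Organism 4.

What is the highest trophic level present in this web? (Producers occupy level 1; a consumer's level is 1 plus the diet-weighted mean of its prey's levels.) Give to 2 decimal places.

Organism 2: 1 + 1 = 2
Organism 3: 1 + (0.57×2 + 0.43×1) = 2.57
Organism 4: 1 + 2.57 = 3.57
Organism 5: 1 + 2.57 = 3.57
Organism 6: 1 + (0.21×2 + 0.51×1 + 0.28×3.57) = 2.9296
Organism 7: 1 + 2.9296 = 3.9296
Organism 8: 1 + 2.9296 = 3.9296

3.93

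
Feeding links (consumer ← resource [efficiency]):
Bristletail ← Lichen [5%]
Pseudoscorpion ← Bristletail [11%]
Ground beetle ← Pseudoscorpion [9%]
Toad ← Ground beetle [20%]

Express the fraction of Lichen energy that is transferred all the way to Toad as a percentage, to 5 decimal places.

Product of link efficiencies: 0.05 × 0.11 × 0.09 × 0.2 = 0.000099
As a percentage: 0.000099 × 100 = 0.00990%

0.00990%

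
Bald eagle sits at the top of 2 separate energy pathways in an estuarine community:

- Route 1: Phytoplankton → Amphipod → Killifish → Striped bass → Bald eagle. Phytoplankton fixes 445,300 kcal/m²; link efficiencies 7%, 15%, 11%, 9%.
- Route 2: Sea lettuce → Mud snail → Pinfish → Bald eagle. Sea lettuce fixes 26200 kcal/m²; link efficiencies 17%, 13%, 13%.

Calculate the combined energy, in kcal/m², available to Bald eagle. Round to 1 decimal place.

121.6 kcal/m²

Route 1: 445300 × 0.07 × 0.15 × 0.11 × 0.09 = 46.288935 kcal/m²
Route 2: 26200 × 0.17 × 0.13 × 0.13 = 75.2726 kcal/m²
Total at Bald eagle: 46.288935 + 75.2726 = 121.561535 kcal/m²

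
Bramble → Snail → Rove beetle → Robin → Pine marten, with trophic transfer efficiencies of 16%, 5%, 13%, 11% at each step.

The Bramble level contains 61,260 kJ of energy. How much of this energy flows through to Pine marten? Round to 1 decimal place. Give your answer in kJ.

Snail: 61260 × 0.16 = 9801.6 kJ
Rove beetle: 9801.6 × 0.05 = 490.08 kJ
Robin: 490.08 × 0.13 = 63.7104 kJ
Pine marten: 63.7104 × 0.11 = 7.008144 kJ

7.0 kJ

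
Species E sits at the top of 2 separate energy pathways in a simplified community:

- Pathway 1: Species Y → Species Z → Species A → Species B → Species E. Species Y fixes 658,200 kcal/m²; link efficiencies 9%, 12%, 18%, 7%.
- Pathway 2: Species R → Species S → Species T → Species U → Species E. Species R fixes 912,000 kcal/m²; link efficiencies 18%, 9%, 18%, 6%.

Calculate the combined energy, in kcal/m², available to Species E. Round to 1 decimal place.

249.1 kcal/m²

Pathway 1: 658200 × 0.09 × 0.12 × 0.18 × 0.07 = 89.567856 kcal/m²
Pathway 2: 912000 × 0.18 × 0.09 × 0.18 × 0.06 = 159.56352 kcal/m²
Total at Species E: 89.567856 + 159.56352 = 249.131376 kcal/m²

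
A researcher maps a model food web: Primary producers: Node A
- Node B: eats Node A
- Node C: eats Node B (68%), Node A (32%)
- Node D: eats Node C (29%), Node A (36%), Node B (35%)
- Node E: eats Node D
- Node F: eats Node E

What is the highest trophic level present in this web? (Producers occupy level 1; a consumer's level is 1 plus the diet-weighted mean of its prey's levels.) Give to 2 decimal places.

Node B: 1 + 1 = 2
Node C: 1 + (0.68×2 + 0.32×1) = 2.68
Node D: 1 + (0.29×2.68 + 0.36×1 + 0.35×2) = 2.8372
Node E: 1 + 2.8372 = 3.8372
Node F: 1 + 3.8372 = 4.8372

4.84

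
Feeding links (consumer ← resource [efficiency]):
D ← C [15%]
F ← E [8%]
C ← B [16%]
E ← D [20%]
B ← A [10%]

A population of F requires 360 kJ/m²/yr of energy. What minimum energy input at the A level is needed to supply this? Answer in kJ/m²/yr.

9375000 kJ/m²/yr

Cumulative transfer efficiency: 0.1 × 0.16 × 0.15 × 0.2 × 0.08 = 0.0000384
A energy = 360 / 0.0000384 = 9375000 kJ/m²/yr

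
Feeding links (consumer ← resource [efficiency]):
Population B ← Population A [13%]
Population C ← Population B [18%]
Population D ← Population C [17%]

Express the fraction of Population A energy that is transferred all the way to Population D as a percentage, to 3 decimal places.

0.398%

Product of link efficiencies: 0.13 × 0.18 × 0.17 = 0.003978
As a percentage: 0.003978 × 100 = 0.398%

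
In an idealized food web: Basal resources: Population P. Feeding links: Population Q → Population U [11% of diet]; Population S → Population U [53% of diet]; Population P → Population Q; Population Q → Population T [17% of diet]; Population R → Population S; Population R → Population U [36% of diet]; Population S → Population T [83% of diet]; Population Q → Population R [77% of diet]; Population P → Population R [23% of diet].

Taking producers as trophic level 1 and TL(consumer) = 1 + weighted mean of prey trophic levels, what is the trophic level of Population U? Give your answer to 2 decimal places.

Population Q: 1 + 1 = 2
Population R: 1 + (0.77×2 + 0.23×1) = 2.77
Population S: 1 + 2.77 = 3.77
Population T: 1 + (0.83×3.77 + 0.17×2) = 4.4691
Population U: 1 + (0.53×3.77 + 0.36×2.77 + 0.11×2) = 4.2153

4.22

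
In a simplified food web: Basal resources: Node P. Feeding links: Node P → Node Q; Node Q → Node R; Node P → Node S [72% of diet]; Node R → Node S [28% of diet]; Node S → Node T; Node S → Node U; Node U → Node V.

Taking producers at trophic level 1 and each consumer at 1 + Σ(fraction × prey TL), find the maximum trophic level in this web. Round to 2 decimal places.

4.56

Node Q: 1 + 1 = 2
Node R: 1 + 2 = 3
Node S: 1 + (0.72×1 + 0.28×3) = 2.56
Node T: 1 + 2.56 = 3.56
Node U: 1 + 2.56 = 3.56
Node V: 1 + 3.56 = 4.56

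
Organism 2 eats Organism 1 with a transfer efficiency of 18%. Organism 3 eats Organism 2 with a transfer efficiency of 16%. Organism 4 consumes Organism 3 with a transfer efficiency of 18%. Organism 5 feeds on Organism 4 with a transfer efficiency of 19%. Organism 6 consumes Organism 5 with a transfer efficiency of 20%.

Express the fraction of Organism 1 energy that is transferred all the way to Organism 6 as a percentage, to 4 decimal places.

Product of link efficiencies: 0.18 × 0.16 × 0.18 × 0.19 × 0.2 = 0.000196992
As a percentage: 0.000196992 × 100 = 0.0197%

0.0197%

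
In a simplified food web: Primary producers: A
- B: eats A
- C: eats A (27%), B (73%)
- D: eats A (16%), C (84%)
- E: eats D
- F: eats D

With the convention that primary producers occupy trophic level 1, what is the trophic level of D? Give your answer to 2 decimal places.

3.45

B: 1 + 1 = 2
C: 1 + (0.27×1 + 0.73×2) = 2.73
D: 1 + (0.16×1 + 0.84×2.73) = 3.4532
E: 1 + 3.4532 = 4.4532
F: 1 + 3.4532 = 4.4532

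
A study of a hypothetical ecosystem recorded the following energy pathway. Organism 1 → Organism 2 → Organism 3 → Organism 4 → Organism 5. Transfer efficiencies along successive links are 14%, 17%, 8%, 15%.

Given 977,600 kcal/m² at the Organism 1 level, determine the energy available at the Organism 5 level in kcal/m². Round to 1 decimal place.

Organism 2: 977600 × 0.14 = 136864 kcal/m²
Organism 3: 136864 × 0.17 = 23266.88 kcal/m²
Organism 4: 23266.88 × 0.08 = 1861.3504 kcal/m²
Organism 5: 1861.3504 × 0.15 = 279.20256 kcal/m²

279.2 kcal/m²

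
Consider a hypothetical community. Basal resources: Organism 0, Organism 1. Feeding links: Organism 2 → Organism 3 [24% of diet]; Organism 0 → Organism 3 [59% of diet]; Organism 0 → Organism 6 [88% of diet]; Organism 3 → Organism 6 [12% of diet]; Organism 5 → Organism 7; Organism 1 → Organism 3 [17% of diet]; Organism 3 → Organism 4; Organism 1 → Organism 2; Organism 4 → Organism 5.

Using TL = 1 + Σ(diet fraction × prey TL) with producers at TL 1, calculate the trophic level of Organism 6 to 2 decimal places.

2.15

Organism 2: 1 + 1 = 2
Organism 3: 1 + (0.59×1 + 0.17×1 + 0.24×2) = 2.24
Organism 4: 1 + 2.24 = 3.24
Organism 5: 1 + 3.24 = 4.24
Organism 6: 1 + (0.12×2.24 + 0.88×1) = 2.1488
Organism 7: 1 + 4.24 = 5.24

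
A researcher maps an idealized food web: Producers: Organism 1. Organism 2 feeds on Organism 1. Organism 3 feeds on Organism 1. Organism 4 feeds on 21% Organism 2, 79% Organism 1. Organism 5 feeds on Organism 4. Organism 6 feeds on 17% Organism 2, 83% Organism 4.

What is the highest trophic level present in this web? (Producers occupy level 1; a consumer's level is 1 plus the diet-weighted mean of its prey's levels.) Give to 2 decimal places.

3.21

Organism 2: 1 + 1 = 2
Organism 3: 1 + 1 = 2
Organism 4: 1 + (0.21×2 + 0.79×1) = 2.21
Organism 5: 1 + 2.21 = 3.21
Organism 6: 1 + (0.17×2 + 0.83×2.21) = 3.1743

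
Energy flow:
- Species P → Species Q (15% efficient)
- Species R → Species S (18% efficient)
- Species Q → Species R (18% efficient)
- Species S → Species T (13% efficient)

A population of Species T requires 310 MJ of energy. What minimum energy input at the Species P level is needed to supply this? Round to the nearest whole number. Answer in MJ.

490662 MJ

Cumulative transfer efficiency: 0.15 × 0.18 × 0.18 × 0.13 = 0.0006318
Species P energy = 310 / 0.0006318 = 490662 MJ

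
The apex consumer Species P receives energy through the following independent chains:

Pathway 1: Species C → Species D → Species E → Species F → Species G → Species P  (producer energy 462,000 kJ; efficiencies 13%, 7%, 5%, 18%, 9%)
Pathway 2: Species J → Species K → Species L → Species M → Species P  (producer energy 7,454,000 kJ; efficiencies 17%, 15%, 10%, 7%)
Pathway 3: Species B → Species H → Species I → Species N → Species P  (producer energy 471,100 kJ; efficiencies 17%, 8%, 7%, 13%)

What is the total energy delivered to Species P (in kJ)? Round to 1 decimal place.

1392.2 kJ

Pathway 1: 462000 × 0.13 × 0.07 × 0.05 × 0.18 × 0.09 = 3.405402 kJ
Pathway 2: 7454000 × 0.17 × 0.15 × 0.1 × 0.07 = 1330.539 kJ
Pathway 3: 471100 × 0.17 × 0.08 × 0.07 × 0.13 = 58.303336 kJ
Total at Species P: 3.405402 + 1330.539 + 58.303336 = 1392.247738 kJ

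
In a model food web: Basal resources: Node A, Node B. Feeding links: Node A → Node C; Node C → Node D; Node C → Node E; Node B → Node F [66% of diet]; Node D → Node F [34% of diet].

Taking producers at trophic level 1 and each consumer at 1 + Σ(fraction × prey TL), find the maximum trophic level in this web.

3

Node C: 1 + 1 = 2
Node D: 1 + 2 = 3
Node E: 1 + 2 = 3
Node F: 1 + (0.66×1 + 0.34×3) = 2.68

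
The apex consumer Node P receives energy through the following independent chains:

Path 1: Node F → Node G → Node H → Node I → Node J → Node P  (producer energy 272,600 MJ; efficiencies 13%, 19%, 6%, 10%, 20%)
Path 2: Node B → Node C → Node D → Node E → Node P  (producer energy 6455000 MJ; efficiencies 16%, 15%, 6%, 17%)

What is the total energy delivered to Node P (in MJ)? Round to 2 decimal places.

1588.26 MJ

Path 1: 272600 × 0.13 × 0.19 × 0.06 × 0.1 × 0.2 = 8.079864 MJ
Path 2: 6455000 × 0.16 × 0.15 × 0.06 × 0.17 = 1580.184 MJ
Total at Node P: 8.079864 + 1580.184 = 1588.263864 MJ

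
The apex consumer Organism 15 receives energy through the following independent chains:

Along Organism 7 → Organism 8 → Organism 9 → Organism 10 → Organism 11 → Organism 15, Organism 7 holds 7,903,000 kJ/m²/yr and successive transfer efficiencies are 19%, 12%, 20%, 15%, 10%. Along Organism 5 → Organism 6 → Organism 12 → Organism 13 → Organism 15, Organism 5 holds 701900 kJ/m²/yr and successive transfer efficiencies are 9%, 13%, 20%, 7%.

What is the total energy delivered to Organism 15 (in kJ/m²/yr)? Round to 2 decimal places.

655.54 kJ/m²/yr

Via Organism 7: 7903000 × 0.19 × 0.12 × 0.2 × 0.15 × 0.1 = 540.5652 kJ/m²/yr
Via Organism 5: 701900 × 0.09 × 0.13 × 0.2 × 0.07 = 114.97122 kJ/m²/yr
Total at Organism 15: 540.5652 + 114.97122 = 655.53642 kJ/m²/yr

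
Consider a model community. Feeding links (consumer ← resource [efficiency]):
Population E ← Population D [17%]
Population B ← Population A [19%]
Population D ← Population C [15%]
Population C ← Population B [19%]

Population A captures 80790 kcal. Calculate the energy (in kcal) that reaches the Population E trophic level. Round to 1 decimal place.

Population B: 80790 × 0.19 = 15350.1 kcal
Population C: 15350.1 × 0.19 = 2916.519 kcal
Population D: 2916.519 × 0.15 = 437.47785 kcal
Population E: 437.47785 × 0.17 = 74.3712345 kcal

74.4 kcal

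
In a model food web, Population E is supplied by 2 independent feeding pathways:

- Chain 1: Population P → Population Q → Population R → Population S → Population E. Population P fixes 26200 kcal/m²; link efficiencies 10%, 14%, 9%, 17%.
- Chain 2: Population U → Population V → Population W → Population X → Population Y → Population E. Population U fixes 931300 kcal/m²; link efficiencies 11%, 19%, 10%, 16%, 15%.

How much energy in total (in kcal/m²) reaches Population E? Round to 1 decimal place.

52.3 kcal/m²

Chain 1: 26200 × 0.1 × 0.14 × 0.09 × 0.17 = 5.61204 kcal/m²
Chain 2: 931300 × 0.11 × 0.19 × 0.1 × 0.16 × 0.15 = 46.714008 kcal/m²
Total at Population E: 5.61204 + 46.714008 = 52.326048 kcal/m²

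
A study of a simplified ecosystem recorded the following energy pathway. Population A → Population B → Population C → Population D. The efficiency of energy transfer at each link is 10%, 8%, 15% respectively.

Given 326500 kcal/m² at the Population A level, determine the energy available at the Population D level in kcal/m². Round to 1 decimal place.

391.8 kcal/m²

Population B: 326500 × 0.1 = 32650 kcal/m²
Population C: 32650 × 0.08 = 2612 kcal/m²
Population D: 2612 × 0.15 = 391.8 kcal/m²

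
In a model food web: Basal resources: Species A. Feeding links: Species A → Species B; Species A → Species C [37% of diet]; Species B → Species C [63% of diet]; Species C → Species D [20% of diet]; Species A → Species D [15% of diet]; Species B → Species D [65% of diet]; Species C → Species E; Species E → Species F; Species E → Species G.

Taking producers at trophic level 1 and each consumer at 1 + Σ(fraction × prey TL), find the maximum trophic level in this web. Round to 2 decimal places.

4.63

Species B: 1 + 1 = 2
Species C: 1 + (0.37×1 + 0.63×2) = 2.63
Species D: 1 + (0.2×2.63 + 0.15×1 + 0.65×2) = 2.976
Species E: 1 + 2.63 = 3.63
Species F: 1 + 3.63 = 4.63
Species G: 1 + 3.63 = 4.63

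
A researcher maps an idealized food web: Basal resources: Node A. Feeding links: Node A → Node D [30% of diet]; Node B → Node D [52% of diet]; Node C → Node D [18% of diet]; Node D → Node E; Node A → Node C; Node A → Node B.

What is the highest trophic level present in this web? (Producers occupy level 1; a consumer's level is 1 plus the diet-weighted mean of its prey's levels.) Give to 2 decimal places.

Node B: 1 + 1 = 2
Node C: 1 + 1 = 2
Node D: 1 + (0.52×2 + 0.3×1 + 0.18×2) = 2.7
Node E: 1 + 2.7 = 3.7

3.70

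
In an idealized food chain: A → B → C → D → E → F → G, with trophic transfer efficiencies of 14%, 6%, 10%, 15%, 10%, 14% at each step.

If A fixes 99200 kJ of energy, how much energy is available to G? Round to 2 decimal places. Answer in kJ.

0.17 kJ

B: 99200 × 0.14 = 13888 kJ
C: 13888 × 0.06 = 833.28 kJ
D: 833.28 × 0.1 = 83.328 kJ
E: 83.328 × 0.15 = 12.4992 kJ
F: 12.4992 × 0.1 = 1.24992 kJ
G: 1.24992 × 0.14 = 0.1749888 kJ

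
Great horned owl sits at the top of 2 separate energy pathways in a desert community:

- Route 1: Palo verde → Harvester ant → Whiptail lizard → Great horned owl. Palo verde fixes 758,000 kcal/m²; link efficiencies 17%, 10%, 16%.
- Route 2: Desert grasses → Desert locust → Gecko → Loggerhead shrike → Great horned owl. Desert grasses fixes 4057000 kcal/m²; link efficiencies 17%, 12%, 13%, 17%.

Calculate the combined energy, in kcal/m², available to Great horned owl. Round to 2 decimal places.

Route 1: 758000 × 0.17 × 0.1 × 0.16 = 2061.76 kcal/m²
Route 2: 4057000 × 0.17 × 0.12 × 0.13 × 0.17 = 1829.05788 kcal/m²
Total at Great horned owl: 2061.76 + 1829.05788 = 3890.81788 kcal/m²

3890.82 kcal/m²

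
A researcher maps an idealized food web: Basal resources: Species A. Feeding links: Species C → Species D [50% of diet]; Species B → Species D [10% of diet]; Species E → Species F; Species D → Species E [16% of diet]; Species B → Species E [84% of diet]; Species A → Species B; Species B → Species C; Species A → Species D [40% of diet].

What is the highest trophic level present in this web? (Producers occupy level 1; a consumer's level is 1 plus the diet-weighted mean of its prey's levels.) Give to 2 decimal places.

Species B: 1 + 1 = 2
Species C: 1 + 2 = 3
Species D: 1 + (0.4×1 + 0.1×2 + 0.5×3) = 3.1
Species E: 1 + (0.84×2 + 0.16×3.1) = 3.176
Species F: 1 + 3.176 = 4.176

4.18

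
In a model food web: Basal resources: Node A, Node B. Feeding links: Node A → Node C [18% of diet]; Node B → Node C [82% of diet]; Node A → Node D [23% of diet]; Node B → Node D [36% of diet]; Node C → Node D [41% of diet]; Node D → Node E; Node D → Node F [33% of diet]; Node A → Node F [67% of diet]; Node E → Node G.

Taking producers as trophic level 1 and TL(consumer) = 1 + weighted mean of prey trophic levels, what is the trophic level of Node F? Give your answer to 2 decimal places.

2.47

Node C: 1 + (0.18×1 + 0.82×1) = 2
Node D: 1 + (0.23×1 + 0.36×1 + 0.41×2) = 2.41
Node E: 1 + 2.41 = 3.41
Node F: 1 + (0.33×2.41 + 0.67×1) = 2.4653
Node G: 1 + 3.41 = 4.41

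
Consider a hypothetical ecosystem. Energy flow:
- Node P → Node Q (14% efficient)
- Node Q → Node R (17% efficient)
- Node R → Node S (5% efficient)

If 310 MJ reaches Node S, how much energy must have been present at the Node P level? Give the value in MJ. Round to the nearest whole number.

Cumulative transfer efficiency: 0.14 × 0.17 × 0.05 = 0.00119
Node P energy = 310 / 0.00119 = 260504 MJ

260504 MJ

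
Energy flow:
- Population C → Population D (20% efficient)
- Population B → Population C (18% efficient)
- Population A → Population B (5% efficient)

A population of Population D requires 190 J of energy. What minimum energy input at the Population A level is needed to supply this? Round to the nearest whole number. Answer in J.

105556 J

Cumulative transfer efficiency: 0.05 × 0.18 × 0.2 = 0.0018
Population A energy = 190 / 0.0018 = 105556 J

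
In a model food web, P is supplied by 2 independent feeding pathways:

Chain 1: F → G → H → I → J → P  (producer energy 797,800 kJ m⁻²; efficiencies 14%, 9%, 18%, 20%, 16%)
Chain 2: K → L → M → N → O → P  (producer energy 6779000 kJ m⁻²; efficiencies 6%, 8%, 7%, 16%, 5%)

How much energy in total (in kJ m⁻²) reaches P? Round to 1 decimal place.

Chain 1: 797800 × 0.14 × 0.09 × 0.18 × 0.2 × 0.16 = 57.9011328 kJ m⁻²
Chain 2: 6779000 × 0.06 × 0.08 × 0.07 × 0.16 × 0.05 = 18.221952 kJ m⁻²
Total at P: 57.9011328 + 18.221952 = 76.1230848 kJ m⁻²

76.1 kJ m⁻²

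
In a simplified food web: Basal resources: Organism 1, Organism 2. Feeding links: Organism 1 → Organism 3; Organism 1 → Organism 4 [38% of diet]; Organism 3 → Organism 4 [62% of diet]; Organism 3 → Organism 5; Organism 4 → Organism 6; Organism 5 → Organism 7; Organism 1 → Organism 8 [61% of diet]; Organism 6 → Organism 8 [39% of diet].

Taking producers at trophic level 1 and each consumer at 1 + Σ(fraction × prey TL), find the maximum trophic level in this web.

Organism 3: 1 + 1 = 2
Organism 4: 1 + (0.38×1 + 0.62×2) = 2.62
Organism 5: 1 + 2 = 3
Organism 6: 1 + 2.62 = 3.62
Organism 7: 1 + 3 = 4
Organism 8: 1 + (0.61×1 + 0.39×3.62) = 3.0218

4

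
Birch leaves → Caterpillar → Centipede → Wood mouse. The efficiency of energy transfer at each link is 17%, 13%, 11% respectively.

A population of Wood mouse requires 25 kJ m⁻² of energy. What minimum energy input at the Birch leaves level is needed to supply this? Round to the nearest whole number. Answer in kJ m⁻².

Cumulative transfer efficiency: 0.17 × 0.13 × 0.11 = 0.002431
Birch leaves energy = 25 / 0.002431 = 10284 kJ m⁻²

10284 kJ m⁻²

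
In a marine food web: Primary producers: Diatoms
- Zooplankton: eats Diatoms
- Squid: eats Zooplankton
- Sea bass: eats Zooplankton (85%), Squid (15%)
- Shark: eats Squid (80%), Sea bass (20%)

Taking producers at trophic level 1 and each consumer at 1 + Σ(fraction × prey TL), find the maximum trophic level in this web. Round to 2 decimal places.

Zooplankton: 1 + 1 = 2
Squid: 1 + 2 = 3
Sea bass: 1 + (0.85×2 + 0.15×3) = 3.15
Shark: 1 + (0.8×3 + 0.2×3.15) = 4.03

4.03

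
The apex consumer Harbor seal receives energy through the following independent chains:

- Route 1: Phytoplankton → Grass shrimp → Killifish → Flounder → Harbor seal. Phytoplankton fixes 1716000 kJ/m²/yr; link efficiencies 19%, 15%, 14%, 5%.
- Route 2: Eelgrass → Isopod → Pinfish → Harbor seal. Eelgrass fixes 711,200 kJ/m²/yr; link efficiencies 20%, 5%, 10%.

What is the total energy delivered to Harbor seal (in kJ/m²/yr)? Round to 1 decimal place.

1053.5 kJ/m²/yr

Route 1: 1716000 × 0.19 × 0.15 × 0.14 × 0.05 = 342.342 kJ/m²/yr
Route 2: 711200 × 0.2 × 0.05 × 0.1 = 711.2 kJ/m²/yr
Total at Harbor seal: 342.342 + 711.2 = 1053.542 kJ/m²/yr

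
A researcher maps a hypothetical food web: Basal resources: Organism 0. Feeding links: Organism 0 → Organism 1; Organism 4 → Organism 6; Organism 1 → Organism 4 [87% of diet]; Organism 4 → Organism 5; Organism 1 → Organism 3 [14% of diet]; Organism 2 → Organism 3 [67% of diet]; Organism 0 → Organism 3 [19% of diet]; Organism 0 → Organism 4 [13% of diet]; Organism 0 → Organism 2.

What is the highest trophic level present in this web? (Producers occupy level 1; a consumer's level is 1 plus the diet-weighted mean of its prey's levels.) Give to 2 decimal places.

3.87

Organism 1: 1 + 1 = 2
Organism 2: 1 + 1 = 2
Organism 3: 1 + (0.14×2 + 0.67×2 + 0.19×1) = 2.81
Organism 4: 1 + (0.87×2 + 0.13×1) = 2.87
Organism 5: 1 + 2.87 = 3.87
Organism 6: 1 + 2.87 = 3.87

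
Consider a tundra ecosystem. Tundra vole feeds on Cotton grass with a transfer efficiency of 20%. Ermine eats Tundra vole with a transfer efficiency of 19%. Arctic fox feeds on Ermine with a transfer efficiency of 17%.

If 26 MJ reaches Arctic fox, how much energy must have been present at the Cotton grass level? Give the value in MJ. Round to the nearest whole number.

Cumulative transfer efficiency: 0.2 × 0.19 × 0.17 = 0.00646
Cotton grass energy = 26 / 0.00646 = 4025 MJ

4025 MJ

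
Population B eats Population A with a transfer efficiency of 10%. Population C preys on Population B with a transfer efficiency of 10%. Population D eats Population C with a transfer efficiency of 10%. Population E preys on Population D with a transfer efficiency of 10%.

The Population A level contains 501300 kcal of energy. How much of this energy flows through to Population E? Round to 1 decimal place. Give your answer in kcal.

Population B: 501300 × 0.1 = 50130 kcal
Population C: 50130 × 0.1 = 5013 kcal
Population D: 5013 × 0.1 = 501.3 kcal
Population E: 501.3 × 0.1 = 50.13 kcal

50.1 kcal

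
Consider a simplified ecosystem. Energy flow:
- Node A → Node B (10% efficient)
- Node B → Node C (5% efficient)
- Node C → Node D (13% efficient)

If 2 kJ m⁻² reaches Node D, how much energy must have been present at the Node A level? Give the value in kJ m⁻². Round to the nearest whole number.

3077 kJ m⁻²

Cumulative transfer efficiency: 0.1 × 0.05 × 0.13 = 0.00065
Node A energy = 2 / 0.00065 = 3077 kJ m⁻²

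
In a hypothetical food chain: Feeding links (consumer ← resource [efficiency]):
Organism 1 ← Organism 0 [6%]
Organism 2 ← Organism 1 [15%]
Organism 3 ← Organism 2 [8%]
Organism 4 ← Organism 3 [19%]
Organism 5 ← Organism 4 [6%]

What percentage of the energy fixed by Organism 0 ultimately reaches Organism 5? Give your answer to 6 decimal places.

Product of link efficiencies: 0.06 × 0.15 × 0.08 × 0.19 × 0.06 = 0.000008208
As a percentage: 0.000008208 × 100 = 0.000821%

0.000821%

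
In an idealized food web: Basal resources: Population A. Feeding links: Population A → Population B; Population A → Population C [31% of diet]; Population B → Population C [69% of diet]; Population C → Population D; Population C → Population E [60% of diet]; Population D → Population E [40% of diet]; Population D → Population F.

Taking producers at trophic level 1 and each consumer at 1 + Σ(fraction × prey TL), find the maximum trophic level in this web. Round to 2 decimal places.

Population B: 1 + 1 = 2
Population C: 1 + (0.31×1 + 0.69×2) = 2.69
Population D: 1 + 2.69 = 3.69
Population E: 1 + (0.6×2.69 + 0.4×3.69) = 4.09
Population F: 1 + 3.69 = 4.69

4.69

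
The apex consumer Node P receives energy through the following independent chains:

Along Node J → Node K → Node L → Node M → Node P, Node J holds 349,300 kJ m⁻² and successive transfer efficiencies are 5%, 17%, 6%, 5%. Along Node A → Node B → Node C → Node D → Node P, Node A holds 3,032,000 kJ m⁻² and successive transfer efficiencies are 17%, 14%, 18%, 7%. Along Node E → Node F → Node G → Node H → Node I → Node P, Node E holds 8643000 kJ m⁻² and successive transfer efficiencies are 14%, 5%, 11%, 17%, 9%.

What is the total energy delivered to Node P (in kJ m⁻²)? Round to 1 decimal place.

1020.0 kJ m⁻²

Via Node J: 349300 × 0.05 × 0.17 × 0.06 × 0.05 = 8.90715 kJ m⁻²
Via Node A: 3032000 × 0.17 × 0.14 × 0.18 × 0.07 = 909.23616 kJ m⁻²
Via Node E: 8643000 × 0.14 × 0.05 × 0.11 × 0.17 × 0.09 = 101.823183 kJ m⁻²
Total at Node P: 8.90715 + 909.23616 + 101.823183 = 1019.966493 kJ m⁻²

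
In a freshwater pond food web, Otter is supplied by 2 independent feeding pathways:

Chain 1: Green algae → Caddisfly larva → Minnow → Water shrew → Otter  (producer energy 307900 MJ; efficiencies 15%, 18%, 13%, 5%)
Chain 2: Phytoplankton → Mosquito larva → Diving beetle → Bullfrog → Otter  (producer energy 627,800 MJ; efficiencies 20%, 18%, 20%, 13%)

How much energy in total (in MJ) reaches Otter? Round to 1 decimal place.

Chain 1: 307900 × 0.15 × 0.18 × 0.13 × 0.05 = 54.03645 MJ
Chain 2: 627800 × 0.2 × 0.18 × 0.2 × 0.13 = 587.6208 MJ
Total at Otter: 54.03645 + 587.6208 = 641.65725 MJ

641.7 MJ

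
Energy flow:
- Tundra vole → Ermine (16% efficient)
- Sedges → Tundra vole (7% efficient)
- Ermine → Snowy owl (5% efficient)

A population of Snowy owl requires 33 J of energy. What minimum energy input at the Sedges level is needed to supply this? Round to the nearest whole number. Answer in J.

58929 J

Cumulative transfer efficiency: 0.07 × 0.16 × 0.05 = 0.00056
Sedges energy = 33 / 0.00056 = 58929 J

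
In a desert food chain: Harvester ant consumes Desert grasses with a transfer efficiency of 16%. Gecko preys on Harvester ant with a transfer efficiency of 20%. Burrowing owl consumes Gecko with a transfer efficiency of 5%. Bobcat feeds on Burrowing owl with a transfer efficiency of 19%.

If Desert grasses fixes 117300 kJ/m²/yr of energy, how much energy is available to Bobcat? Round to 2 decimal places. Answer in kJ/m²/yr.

35.66 kJ/m²/yr

Harvester ant: 117300 × 0.16 = 18768 kJ/m²/yr
Gecko: 18768 × 0.2 = 3753.6 kJ/m²/yr
Burrowing owl: 3753.6 × 0.05 = 187.68 kJ/m²/yr
Bobcat: 187.68 × 0.19 = 35.6592 kJ/m²/yr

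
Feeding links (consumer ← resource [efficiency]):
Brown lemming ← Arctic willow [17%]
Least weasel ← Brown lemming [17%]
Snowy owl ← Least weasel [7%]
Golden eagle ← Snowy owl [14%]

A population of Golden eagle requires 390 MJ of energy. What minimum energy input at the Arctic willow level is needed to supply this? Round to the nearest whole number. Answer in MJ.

1377021 MJ

Cumulative transfer efficiency: 0.17 × 0.17 × 0.07 × 0.14 = 0.00028322
Arctic willow energy = 390 / 0.00028322 = 1377021 MJ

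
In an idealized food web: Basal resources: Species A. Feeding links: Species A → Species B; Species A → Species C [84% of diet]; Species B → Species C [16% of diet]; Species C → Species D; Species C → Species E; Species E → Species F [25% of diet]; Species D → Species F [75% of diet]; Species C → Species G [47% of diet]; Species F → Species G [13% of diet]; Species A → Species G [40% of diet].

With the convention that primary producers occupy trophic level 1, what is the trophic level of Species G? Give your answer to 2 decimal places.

2.96

Species B: 1 + 1 = 2
Species C: 1 + (0.84×1 + 0.16×2) = 2.16
Species D: 1 + 2.16 = 3.16
Species E: 1 + 2.16 = 3.16
Species F: 1 + (0.25×3.16 + 0.75×3.16) = 4.16
Species G: 1 + (0.47×2.16 + 0.13×4.16 + 0.4×1) = 2.956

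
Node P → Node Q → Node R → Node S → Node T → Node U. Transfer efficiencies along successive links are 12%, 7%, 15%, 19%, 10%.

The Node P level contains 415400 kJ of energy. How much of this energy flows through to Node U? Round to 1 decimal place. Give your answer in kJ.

9.9 kJ

Node Q: 415400 × 0.12 = 49848 kJ
Node R: 49848 × 0.07 = 3489.36 kJ
Node S: 3489.36 × 0.15 = 523.404 kJ
Node T: 523.404 × 0.19 = 99.44676 kJ
Node U: 99.44676 × 0.1 = 9.944676 kJ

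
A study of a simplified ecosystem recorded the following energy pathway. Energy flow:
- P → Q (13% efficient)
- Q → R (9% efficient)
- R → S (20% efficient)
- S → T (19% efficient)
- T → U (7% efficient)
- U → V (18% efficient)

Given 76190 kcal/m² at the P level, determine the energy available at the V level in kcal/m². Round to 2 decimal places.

Q: 76190 × 0.13 = 9904.7 kcal/m²
R: 9904.7 × 0.09 = 891.423 kcal/m²
S: 891.423 × 0.2 = 178.2846 kcal/m²
T: 178.2846 × 0.19 = 33.874074 kcal/m²
U: 33.874074 × 0.07 = 2.37118518 kcal/m²
V: 2.37118518 × 0.18 = 0.4268133324 kcal/m²

0.43 kcal/m²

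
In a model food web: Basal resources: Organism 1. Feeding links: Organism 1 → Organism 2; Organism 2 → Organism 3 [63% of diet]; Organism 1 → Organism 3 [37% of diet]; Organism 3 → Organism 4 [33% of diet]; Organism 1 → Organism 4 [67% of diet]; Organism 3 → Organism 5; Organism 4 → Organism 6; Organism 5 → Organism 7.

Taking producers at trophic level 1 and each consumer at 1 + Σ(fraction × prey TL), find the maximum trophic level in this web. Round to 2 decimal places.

Organism 2: 1 + 1 = 2
Organism 3: 1 + (0.63×2 + 0.37×1) = 2.63
Organism 4: 1 + (0.33×2.63 + 0.67×1) = 2.5379
Organism 5: 1 + 2.63 = 3.63
Organism 6: 1 + 2.5379 = 3.5379
Organism 7: 1 + 3.63 = 4.63

4.63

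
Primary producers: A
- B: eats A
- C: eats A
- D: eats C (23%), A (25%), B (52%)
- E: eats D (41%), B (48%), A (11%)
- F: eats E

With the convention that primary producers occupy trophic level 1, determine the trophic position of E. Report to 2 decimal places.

3.20

B: 1 + 1 = 2
C: 1 + 1 = 2
D: 1 + (0.23×2 + 0.25×1 + 0.52×2) = 2.75
E: 1 + (0.41×2.75 + 0.48×2 + 0.11×1) = 3.1975
F: 1 + 3.1975 = 4.1975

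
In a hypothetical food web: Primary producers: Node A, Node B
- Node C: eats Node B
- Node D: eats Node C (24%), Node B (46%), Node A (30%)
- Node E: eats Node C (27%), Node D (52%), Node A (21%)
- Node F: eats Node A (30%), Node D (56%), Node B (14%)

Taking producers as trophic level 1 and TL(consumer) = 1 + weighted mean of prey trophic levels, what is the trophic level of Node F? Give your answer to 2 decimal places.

Node C: 1 + 1 = 2
Node D: 1 + (0.24×2 + 0.46×1 + 0.3×1) = 2.24
Node E: 1 + (0.27×2 + 0.52×2.24 + 0.21×1) = 2.9148
Node F: 1 + (0.3×1 + 0.56×2.24 + 0.14×1) = 2.6944

2.69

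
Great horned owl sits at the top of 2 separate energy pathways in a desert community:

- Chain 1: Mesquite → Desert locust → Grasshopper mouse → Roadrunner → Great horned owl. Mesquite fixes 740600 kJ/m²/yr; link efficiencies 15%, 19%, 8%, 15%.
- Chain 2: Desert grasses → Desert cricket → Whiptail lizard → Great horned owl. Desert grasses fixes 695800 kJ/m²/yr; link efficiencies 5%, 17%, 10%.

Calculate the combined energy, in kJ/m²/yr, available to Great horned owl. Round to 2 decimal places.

844.72 kJ/m²/yr

Chain 1: 740600 × 0.15 × 0.19 × 0.08 × 0.15 = 253.2852 kJ/m²/yr
Chain 2: 695800 × 0.05 × 0.17 × 0.1 = 591.43 kJ/m²/yr
Total at Great horned owl: 253.2852 + 591.43 = 844.7152 kJ/m²/yr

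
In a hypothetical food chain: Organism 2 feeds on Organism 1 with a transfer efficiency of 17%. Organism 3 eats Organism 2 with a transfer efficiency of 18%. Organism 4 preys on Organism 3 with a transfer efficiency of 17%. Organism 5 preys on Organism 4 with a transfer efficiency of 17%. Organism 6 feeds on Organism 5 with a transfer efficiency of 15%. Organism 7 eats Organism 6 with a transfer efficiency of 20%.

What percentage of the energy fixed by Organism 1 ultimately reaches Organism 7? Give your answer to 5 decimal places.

Product of link efficiencies: 0.17 × 0.18 × 0.17 × 0.17 × 0.15 × 0.2 = 0.0000265302
As a percentage: 0.0000265302 × 100 = 0.00265%

0.00265%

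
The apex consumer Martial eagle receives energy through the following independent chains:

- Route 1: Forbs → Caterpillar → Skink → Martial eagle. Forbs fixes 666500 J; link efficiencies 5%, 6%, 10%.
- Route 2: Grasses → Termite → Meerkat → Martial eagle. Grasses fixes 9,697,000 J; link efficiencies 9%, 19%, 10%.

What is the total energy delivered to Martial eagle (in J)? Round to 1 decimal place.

16781.8 J

Route 1: 666500 × 0.05 × 0.06 × 0.1 = 199.95 J
Route 2: 9697000 × 0.09 × 0.19 × 0.1 = 16581.87 J
Total at Martial eagle: 199.95 + 16581.87 = 16781.82 J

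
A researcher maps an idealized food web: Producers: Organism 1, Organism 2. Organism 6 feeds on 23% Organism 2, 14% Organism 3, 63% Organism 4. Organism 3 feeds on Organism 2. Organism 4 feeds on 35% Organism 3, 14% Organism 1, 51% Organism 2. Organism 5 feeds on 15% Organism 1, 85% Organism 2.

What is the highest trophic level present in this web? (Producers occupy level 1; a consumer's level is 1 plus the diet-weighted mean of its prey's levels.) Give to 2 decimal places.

2.99

Organism 3: 1 + 1 = 2
Organism 4: 1 + (0.35×2 + 0.14×1 + 0.51×1) = 2.35
Organism 5: 1 + (0.15×1 + 0.85×1) = 2
Organism 6: 1 + (0.23×1 + 0.14×2 + 0.63×2.35) = 2.9905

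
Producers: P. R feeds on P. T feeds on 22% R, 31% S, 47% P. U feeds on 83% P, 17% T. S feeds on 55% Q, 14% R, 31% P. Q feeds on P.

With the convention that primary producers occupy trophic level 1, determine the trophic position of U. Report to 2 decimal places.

2.30

Q: 1 + 1 = 2
R: 1 + 1 = 2
S: 1 + (0.55×2 + 0.14×2 + 0.31×1) = 2.69
T: 1 + (0.22×2 + 0.31×2.69 + 0.47×1) = 2.7439
U: 1 + (0.83×1 + 0.17×2.7439) = 2.296463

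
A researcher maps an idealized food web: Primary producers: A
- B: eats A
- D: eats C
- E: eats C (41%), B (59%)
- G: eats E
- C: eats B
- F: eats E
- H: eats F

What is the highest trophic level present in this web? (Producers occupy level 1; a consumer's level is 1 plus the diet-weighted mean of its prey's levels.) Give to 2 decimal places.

B: 1 + 1 = 2
C: 1 + 2 = 3
D: 1 + 3 = 4
E: 1 + (0.41×3 + 0.59×2) = 3.41
F: 1 + 3.41 = 4.41
G: 1 + 3.41 = 4.41
H: 1 + 4.41 = 5.41

5.41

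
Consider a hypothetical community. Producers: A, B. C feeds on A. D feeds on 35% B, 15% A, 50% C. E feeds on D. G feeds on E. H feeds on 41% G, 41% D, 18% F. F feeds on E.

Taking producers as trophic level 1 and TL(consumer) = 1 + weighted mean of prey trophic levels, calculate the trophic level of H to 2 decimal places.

C: 1 + 1 = 2
D: 1 + (0.35×1 + 0.15×1 + 0.5×2) = 2.5
E: 1 + 2.5 = 3.5
F: 1 + 3.5 = 4.5
G: 1 + 3.5 = 4.5
H: 1 + (0.41×4.5 + 0.41×2.5 + 0.18×4.5) = 4.68

4.68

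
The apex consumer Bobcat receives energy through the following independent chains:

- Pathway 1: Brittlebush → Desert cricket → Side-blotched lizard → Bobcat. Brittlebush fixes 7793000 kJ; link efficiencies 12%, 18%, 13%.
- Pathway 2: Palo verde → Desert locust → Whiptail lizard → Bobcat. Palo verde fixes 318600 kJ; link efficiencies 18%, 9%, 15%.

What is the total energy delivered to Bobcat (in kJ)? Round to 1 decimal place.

Pathway 1: 7793000 × 0.12 × 0.18 × 0.13 = 21882.744 kJ
Pathway 2: 318600 × 0.18 × 0.09 × 0.15 = 774.198 kJ
Total at Bobcat: 21882.744 + 774.198 = 22656.942 kJ

22656.9 kJ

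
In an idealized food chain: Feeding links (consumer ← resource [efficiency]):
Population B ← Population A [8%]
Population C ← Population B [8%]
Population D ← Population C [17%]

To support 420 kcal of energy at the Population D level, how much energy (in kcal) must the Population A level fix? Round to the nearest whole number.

386029 kcal

Cumulative transfer efficiency: 0.08 × 0.08 × 0.17 = 0.001088
Population A energy = 420 / 0.001088 = 386029 kcal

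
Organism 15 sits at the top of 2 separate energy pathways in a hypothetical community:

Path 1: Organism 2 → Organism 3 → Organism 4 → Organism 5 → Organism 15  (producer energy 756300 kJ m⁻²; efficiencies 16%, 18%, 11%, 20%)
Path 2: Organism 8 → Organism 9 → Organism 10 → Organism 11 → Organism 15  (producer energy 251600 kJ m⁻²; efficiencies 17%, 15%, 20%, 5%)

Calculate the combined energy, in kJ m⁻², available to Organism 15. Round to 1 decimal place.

543.3 kJ m⁻²

Path 1: 756300 × 0.16 × 0.18 × 0.11 × 0.2 = 479.19168 kJ m⁻²
Path 2: 251600 × 0.17 × 0.15 × 0.2 × 0.05 = 64.158 kJ m⁻²
Total at Organism 15: 479.19168 + 64.158 = 543.34968 kJ m⁻²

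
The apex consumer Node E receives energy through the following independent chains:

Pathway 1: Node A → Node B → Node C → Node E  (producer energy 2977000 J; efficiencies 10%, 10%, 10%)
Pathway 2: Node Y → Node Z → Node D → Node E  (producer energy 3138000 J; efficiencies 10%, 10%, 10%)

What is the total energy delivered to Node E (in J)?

Pathway 1: 2977000 × 0.1 × 0.1 × 0.1 = 2977 J
Pathway 2: 3138000 × 0.1 × 0.1 × 0.1 = 3138 J
Total at Node E: 2977 + 3138 = 6115 J

6115 J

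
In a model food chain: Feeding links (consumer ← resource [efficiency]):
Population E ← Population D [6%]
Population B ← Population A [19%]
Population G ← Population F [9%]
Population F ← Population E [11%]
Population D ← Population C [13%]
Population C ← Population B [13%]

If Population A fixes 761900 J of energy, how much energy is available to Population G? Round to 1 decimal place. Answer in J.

1.5 J

Population B: 761900 × 0.19 = 144761 J
Population C: 144761 × 0.13 = 18818.93 J
Population D: 18818.93 × 0.13 = 2446.4609 J
Population E: 2446.4609 × 0.06 = 146.787654 J
Population F: 146.787654 × 0.11 = 16.14664194 J
Population G: 16.14664194 × 0.09 = 1.4531977746 J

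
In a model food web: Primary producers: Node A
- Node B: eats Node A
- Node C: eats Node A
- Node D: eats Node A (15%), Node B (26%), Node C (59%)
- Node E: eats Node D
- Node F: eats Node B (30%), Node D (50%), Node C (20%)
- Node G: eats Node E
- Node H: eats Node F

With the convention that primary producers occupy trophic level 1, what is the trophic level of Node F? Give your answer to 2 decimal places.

Node B: 1 + 1 = 2
Node C: 1 + 1 = 2
Node D: 1 + (0.15×1 + 0.26×2 + 0.59×2) = 2.85
Node E: 1 + 2.85 = 3.85
Node F: 1 + (0.3×2 + 0.5×2.85 + 0.2×2) = 3.425
Node G: 1 + 3.85 = 4.85
Node H: 1 + 3.425 = 4.425

3.43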